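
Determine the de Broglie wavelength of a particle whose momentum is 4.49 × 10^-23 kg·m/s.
1.48 × 10^-11 m

Using the de Broglie relation λ = h/p:

λ = h/p
λ = (6.626 × 10^-34 J·s) / (4.49 × 10^-23 kg·m/s)
λ = 1.48 × 10^-11 m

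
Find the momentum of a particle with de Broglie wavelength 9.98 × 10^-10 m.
6.64 × 10^-25 kg·m/s

From the de Broglie relation λ = h/p, we solve for p:

p = h/λ
p = (6.626 × 10^-34 J·s) / (9.98 × 10^-10 m)
p = 6.64 × 10^-25 kg·m/s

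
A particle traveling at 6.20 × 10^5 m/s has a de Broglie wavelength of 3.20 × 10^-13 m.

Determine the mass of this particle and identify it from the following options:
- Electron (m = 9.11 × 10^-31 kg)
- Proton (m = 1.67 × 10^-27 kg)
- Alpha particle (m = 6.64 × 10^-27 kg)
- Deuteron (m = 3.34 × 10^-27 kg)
The particle is a deuteron.

From λ = h/(mv), solve for mass:

m = h/(λv)
m = (6.626 × 10^-34 J·s) / (3.20 × 10^-13 m × 6.20 × 10^5 m/s)
m = 3.34 × 10^-27 kg

Comparing with the listed masses, this is closest to a deuteron.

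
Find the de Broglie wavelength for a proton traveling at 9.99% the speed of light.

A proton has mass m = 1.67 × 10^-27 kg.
1.32 × 10^-14 m

Using the de Broglie relation λ = h/(mv):

v = 9.99% × c = 2.995 × 10^7 m/s

λ = h/(mv)
λ = (6.626 × 10^-34 J·s) / (1.67 × 10^-27 kg × 2.995 × 10^7 m/s)
λ = 1.32 × 10^-14 m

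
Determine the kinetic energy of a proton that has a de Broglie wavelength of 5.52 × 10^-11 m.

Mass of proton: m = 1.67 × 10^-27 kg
4.31 × 10^-20 J (or 0.269 eV)

From λ = h/√(2mKE), we solve for KE:

λ² = h²/(2mKE)
KE = h²/(2mλ²)
KE = (6.626 × 10^-34 J·s)² / (2 × 1.67 × 10^-27 kg × (5.52 × 10^-11 m)²)
KE = 4.31 × 10^-20 J
KE = 0.269 eV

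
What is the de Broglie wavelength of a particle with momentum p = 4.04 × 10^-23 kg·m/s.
1.64 × 10^-11 m

Using the de Broglie relation λ = h/p:

λ = h/p
λ = (6.626 × 10^-34 J·s) / (4.04 × 10^-23 kg·m/s)
λ = 1.64 × 10^-11 m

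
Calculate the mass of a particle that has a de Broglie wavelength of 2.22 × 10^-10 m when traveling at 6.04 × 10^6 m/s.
4.94 × 10^-31 kg

From the de Broglie relation λ = h/(mv), we solve for m:

m = h/(λv)
m = (6.626 × 10^-34 J·s) / (2.22 × 10^-10 m × 6.04 × 10^6 m/s)
m = 4.94 × 10^-31 kg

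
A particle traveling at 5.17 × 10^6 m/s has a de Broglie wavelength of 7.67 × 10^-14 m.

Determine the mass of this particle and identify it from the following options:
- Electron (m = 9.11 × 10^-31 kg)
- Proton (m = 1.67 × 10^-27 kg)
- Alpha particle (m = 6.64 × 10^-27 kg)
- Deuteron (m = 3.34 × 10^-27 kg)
The particle is a proton.

From λ = h/(mv), solve for mass:

m = h/(λv)
m = (6.626 × 10^-34 J·s) / (7.67 × 10^-14 m × 5.17 × 10^6 m/s)
m = 1.67 × 10^-27 kg

Comparing with the listed masses, this is closest to a proton.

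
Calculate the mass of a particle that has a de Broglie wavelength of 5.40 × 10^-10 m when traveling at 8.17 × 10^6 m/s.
1.50 × 10^-31 kg

From the de Broglie relation λ = h/(mv), we solve for m:

m = h/(λv)
m = (6.626 × 10^-34 J·s) / (5.40 × 10^-10 m × 8.17 × 10^6 m/s)
m = 1.50 × 10^-31 kg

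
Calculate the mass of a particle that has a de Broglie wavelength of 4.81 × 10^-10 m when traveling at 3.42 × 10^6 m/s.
4.03 × 10^-31 kg

From the de Broglie relation λ = h/(mv), we solve for m:

m = h/(λv)
m = (6.626 × 10^-34 J·s) / (4.81 × 10^-10 m × 3.42 × 10^6 m/s)
m = 4.03 × 10^-31 kg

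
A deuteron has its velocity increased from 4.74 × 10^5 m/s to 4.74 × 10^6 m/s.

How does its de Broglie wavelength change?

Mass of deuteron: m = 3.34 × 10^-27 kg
The wavelength decreases by a factor of 10.

Using λ = h/(mv):

Initial wavelength: λ₁ = h/(mv₁) = 4.19 × 10^-13 m
Final wavelength: λ₂ = h/(mv₂) = 4.19 × 10^-14 m

Since λ ∝ 1/v, when velocity increases by a factor of 10, the wavelength decreases by a factor of 10.

λ₂/λ₁ = v₁/v₂ = 1/10

The wavelength decreases by a factor of 10.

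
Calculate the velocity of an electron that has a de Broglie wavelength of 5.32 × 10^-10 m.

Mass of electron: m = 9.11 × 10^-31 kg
1.37 × 10^6 m/s

From the de Broglie relation λ = h/(mv), we solve for v:

v = h/(mλ)
v = (6.626 × 10^-34 J·s) / (9.11 × 10^-31 kg × 5.32 × 10^-10 m)
v = 1.37 × 10^6 m/s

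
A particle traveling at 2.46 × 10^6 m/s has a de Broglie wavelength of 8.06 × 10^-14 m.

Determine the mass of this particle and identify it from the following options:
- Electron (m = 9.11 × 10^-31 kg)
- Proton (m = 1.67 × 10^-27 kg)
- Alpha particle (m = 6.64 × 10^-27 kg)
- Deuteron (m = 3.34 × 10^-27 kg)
The particle is a deuteron.

From λ = h/(mv), solve for mass:

m = h/(λv)
m = (6.626 × 10^-34 J·s) / (8.06 × 10^-14 m × 2.46 × 10^6 m/s)
m = 3.34 × 10^-27 kg

Comparing with the listed masses, this is closest to a deuteron.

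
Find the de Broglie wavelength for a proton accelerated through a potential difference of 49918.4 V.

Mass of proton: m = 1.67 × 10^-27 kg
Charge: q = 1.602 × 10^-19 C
1.28 × 10^-13 m

When a particle is accelerated through voltage V, it gains kinetic energy KE = qV.

The de Broglie wavelength is then λ = h/√(2mqV):

λ = h/√(2mqV)
λ = (6.626 × 10^-34 J·s) / √(2 × 1.67 × 10^-27 kg × 1.602 × 10^-19 C × 49918.4 V)
λ = 1.28 × 10^-13 m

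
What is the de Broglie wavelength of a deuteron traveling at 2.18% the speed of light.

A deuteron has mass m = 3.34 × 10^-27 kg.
3.04 × 10^-14 m

Using the de Broglie relation λ = h/(mv):

v = 2.18% × c = 6.535 × 10^6 m/s

λ = h/(mv)
λ = (6.626 × 10^-34 J·s) / (3.34 × 10^-27 kg × 6.535 × 10^6 m/s)
λ = 3.04 × 10^-14 m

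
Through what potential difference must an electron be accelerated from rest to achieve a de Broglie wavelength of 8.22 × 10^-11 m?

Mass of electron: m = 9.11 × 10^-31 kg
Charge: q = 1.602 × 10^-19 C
223 V

From λ = h/√(2mqV), we solve for V:

λ² = h²/(2mqV)
V = h²/(2mqλ²)
V = (6.626 × 10^-34 J·s)² / (2 × 9.11 × 10^-31 kg × 1.602 × 10^-19 C × (8.22 × 10^-11 m)²)
V = 223 V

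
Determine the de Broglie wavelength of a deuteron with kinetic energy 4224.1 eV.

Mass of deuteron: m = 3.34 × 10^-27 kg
3.12 × 10^-13 m

Using λ = h/√(2mKE):

First convert KE to Joules: KE = 4224.1 eV = 6.768 × 10^-16 J

λ = h/√(2mKE)
λ = (6.626 × 10^-34 J·s) / √(2 × 3.34 × 10^-27 kg × 6.768 × 10^-16 J)
λ = 3.12 × 10^-13 m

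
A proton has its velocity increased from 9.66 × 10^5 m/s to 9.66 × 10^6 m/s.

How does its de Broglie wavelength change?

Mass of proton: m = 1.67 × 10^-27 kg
The wavelength decreases by a factor of 10.

Using λ = h/(mv):

Initial wavelength: λ₁ = h/(mv₁) = 4.11 × 10^-13 m
Final wavelength: λ₂ = h/(mv₂) = 4.11 × 10^-14 m

Since λ ∝ 1/v, when velocity increases by a factor of 10, the wavelength decreases by a factor of 10.

λ₂/λ₁ = v₁/v₂ = 1/10

The wavelength decreases by a factor of 10.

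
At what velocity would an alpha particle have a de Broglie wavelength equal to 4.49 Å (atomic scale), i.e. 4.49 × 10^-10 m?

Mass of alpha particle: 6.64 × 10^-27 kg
2.22 × 10^2 m/s

From λ = h/(mv), solve for v:

v = h/(mλ)
v = (6.626 × 10^-34 J·s) / (6.64 × 10^-27 kg × 4.49 × 10^-10 m)
v = 2.22 × 10^2 m/s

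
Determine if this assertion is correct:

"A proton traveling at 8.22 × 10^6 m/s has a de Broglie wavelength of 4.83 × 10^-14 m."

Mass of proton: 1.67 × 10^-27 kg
True

The claim is correct.

Using λ = h/(mv):
λ = (6.626 × 10^-34 J·s) / (1.67 × 10^-27 kg × 8.22 × 10^6 m/s)
λ = 4.83 × 10^-14 m

This matches the claimed value.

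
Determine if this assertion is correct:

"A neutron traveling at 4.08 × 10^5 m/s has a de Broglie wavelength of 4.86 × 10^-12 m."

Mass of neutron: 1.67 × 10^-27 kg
False

The claim is incorrect.

Using λ = h/(mv):
λ = (6.626 × 10^-34 J·s) / (1.67 × 10^-27 kg × 4.08 × 10^5 m/s)
λ = 9.72 × 10^-13 m

The actual wavelength differs from the claimed 4.86 × 10^-12 m.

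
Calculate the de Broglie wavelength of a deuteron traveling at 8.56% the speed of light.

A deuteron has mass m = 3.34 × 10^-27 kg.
7.73 × 10^-15 m

Using the de Broglie relation λ = h/(mv):

v = 8.56% × c = 2.566 × 10^7 m/s

λ = h/(mv)
λ = (6.626 × 10^-34 J·s) / (3.34 × 10^-27 kg × 2.566 × 10^7 m/s)
λ = 7.73 × 10^-15 m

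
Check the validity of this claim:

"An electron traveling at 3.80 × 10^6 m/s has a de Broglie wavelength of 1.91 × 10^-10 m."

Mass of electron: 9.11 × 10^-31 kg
True

The claim is correct.

Using λ = h/(mv):
λ = (6.626 × 10^-34 J·s) / (9.11 × 10^-31 kg × 3.80 × 10^6 m/s)
λ = 1.91 × 10^-10 m

This matches the claimed value.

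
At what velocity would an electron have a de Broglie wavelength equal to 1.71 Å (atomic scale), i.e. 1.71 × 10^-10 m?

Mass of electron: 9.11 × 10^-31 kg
4.25 × 10^6 m/s

From λ = h/(mv), solve for v:

v = h/(mλ)
v = (6.626 × 10^-34 J·s) / (9.11 × 10^-31 kg × 1.71 × 10^-10 m)
v = 4.25 × 10^6 m/s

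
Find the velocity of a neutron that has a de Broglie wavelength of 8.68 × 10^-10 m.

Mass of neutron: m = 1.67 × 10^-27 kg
4.57 × 10^2 m/s

From the de Broglie relation λ = h/(mv), we solve for v:

v = h/(mλ)
v = (6.626 × 10^-34 J·s) / (1.67 × 10^-27 kg × 8.68 × 10^-10 m)
v = 4.57 × 10^2 m/s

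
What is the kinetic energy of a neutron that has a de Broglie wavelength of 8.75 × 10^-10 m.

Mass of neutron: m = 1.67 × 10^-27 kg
1.72 × 10^-22 J (or 1.07 × 10^-3 eV)

From λ = h/√(2mKE), we solve for KE:

λ² = h²/(2mKE)
KE = h²/(2mλ²)
KE = (6.626 × 10^-34 J·s)² / (2 × 1.67 × 10^-27 kg × (8.75 × 10^-10 m)²)
KE = 1.72 × 10^-22 J
KE = 1.07 × 10^-3 eV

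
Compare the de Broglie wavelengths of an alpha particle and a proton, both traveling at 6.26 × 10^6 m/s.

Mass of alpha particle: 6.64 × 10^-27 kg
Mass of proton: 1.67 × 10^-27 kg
The proton has the longer wavelength.

Using λ = h/(mv), since both particles have the same velocity, the wavelength depends only on mass.

For alpha particle: λ₁ = h/(m₁v) = 1.59 × 10^-14 m
For proton: λ₂ = h/(m₂v) = 6.34 × 10^-14 m

Since λ ∝ 1/m at constant velocity, the lighter particle has the longer wavelength.

The proton has the longer de Broglie wavelength.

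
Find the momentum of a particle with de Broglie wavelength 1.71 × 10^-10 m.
3.87 × 10^-24 kg·m/s

From the de Broglie relation λ = h/p, we solve for p:

p = h/λ
p = (6.626 × 10^-34 J·s) / (1.71 × 10^-10 m)
p = 3.87 × 10^-24 kg·m/s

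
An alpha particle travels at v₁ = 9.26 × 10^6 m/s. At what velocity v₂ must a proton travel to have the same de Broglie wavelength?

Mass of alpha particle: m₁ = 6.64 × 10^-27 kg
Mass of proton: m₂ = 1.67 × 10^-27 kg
v₂ = 3.68 × 10^7 m/s

For equal de Broglie wavelengths: λ₁ = λ₂

h/(m₁v₁) = h/(m₂v₂)
m₁v₁ = m₂v₂
v₂ = v₁ · (m₁/m₂)

v₂ = 9.26 × 10^6 m/s × (6.64 × 10^-27 kg / 1.67 × 10^-27 kg)
v₂ = 3.68 × 10^7 m/s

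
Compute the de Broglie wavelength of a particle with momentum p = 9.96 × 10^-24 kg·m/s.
6.65 × 10^-11 m

Using the de Broglie relation λ = h/p:

λ = h/p
λ = (6.626 × 10^-34 J·s) / (9.96 × 10^-24 kg·m/s)
λ = 6.65 × 10^-11 m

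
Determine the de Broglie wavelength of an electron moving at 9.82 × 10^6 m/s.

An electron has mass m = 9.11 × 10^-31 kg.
7.41 × 10^-11 m

Using the de Broglie relation λ = h/(mv):

λ = h/(mv)
λ = (6.626 × 10^-34 J·s) / (9.11 × 10^-31 kg × 9.82 × 10^6 m/s)
λ = 7.41 × 10^-11 m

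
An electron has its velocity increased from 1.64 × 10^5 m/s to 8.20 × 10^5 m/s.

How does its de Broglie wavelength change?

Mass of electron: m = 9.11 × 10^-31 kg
The wavelength decreases by a factor of 5.

Using λ = h/(mv):

Initial wavelength: λ₁ = h/(mv₁) = 4.43 × 10^-9 m
Final wavelength: λ₂ = h/(mv₂) = 8.87 × 10^-10 m

Since λ ∝ 1/v, when velocity increases by a factor of 5, the wavelength decreases by a factor of 5.

λ₂/λ₁ = v₁/v₂ = 1/5

The wavelength decreases by a factor of 5.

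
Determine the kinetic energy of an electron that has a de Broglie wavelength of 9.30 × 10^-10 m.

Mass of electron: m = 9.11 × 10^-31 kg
2.79 × 10^-19 J (or 1.74 eV)

From λ = h/√(2mKE), we solve for KE:

λ² = h²/(2mKE)
KE = h²/(2mλ²)
KE = (6.626 × 10^-34 J·s)² / (2 × 9.11 × 10^-31 kg × (9.30 × 10^-10 m)²)
KE = 2.79 × 10^-19 J
KE = 1.74 eV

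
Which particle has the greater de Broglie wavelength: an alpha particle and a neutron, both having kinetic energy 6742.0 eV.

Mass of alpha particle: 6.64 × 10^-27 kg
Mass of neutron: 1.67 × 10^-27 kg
The neutron has the longer wavelength.

Using λ = h/√(2mKE):

For alpha particle: λ₁ = h/√(2m₁KE) = 1.75 × 10^-13 m
For neutron: λ₂ = h/√(2m₂KE) = 3.49 × 10^-13 m

Since λ ∝ 1/√m at constant kinetic energy, the lighter particle has the longer wavelength.

The neutron has the longer de Broglie wavelength.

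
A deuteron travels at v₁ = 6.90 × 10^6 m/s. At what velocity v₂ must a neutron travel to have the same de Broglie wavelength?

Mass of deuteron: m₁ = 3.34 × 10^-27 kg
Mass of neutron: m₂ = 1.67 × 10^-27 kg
v₂ = 1.38 × 10^7 m/s

For equal de Broglie wavelengths: λ₁ = λ₂

h/(m₁v₁) = h/(m₂v₂)
m₁v₁ = m₂v₂
v₂ = v₁ · (m₁/m₂)

v₂ = 6.90 × 10^6 m/s × (3.34 × 10^-27 kg / 1.67 × 10^-27 kg)
v₂ = 1.38 × 10^7 m/s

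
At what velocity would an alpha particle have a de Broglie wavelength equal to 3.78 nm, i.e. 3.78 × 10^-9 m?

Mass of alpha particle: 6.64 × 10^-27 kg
2.64 × 10^1 m/s

From λ = h/(mv), solve for v:

v = h/(mλ)
v = (6.626 × 10^-34 J·s) / (6.64 × 10^-27 kg × 3.78 × 10^-9 m)
v = 2.64 × 10^1 m/s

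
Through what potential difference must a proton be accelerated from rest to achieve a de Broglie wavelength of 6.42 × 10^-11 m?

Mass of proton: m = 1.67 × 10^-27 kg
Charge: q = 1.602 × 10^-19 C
1.99 × 10^-1 V

From λ = h/√(2mqV), we solve for V:

λ² = h²/(2mqV)
V = h²/(2mqλ²)
V = (6.626 × 10^-34 J·s)² / (2 × 1.67 × 10^-27 kg × 1.602 × 10^-19 C × (6.42 × 10^-11 m)²)
V = 1.99 × 10^-1 V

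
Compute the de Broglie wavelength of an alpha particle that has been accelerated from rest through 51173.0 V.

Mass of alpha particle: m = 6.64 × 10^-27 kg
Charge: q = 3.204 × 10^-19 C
4.49 × 10^-14 m

When a particle is accelerated through voltage V, it gains kinetic energy KE = qV.

The de Broglie wavelength is then λ = h/√(2mqV):

λ = h/√(2mqV)
λ = (6.626 × 10^-34 J·s) / √(2 × 6.64 × 10^-27 kg × 3.204 × 10^-19 C × 51173.0 V)
λ = 4.49 × 10^-14 m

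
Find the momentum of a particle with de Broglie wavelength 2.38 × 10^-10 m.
2.78 × 10^-24 kg·m/s

From the de Broglie relation λ = h/p, we solve for p:

p = h/λ
p = (6.626 × 10^-34 J·s) / (2.38 × 10^-10 m)
p = 2.78 × 10^-24 kg·m/s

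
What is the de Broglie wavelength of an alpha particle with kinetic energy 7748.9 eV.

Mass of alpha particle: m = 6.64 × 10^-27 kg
1.63 × 10^-13 m

Using λ = h/√(2mKE):

First convert KE to Joules: KE = 7748.9 eV = 1.242 × 10^-15 J

λ = h/√(2mKE)
λ = (6.626 × 10^-34 J·s) / √(2 × 6.64 × 10^-27 kg × 1.242 × 10^-15 J)
λ = 1.63 × 10^-13 m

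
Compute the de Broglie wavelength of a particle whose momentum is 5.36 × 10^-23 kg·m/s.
1.24 × 10^-11 m

Using the de Broglie relation λ = h/p:

λ = h/p
λ = (6.626 × 10^-34 J·s) / (5.36 × 10^-23 kg·m/s)
λ = 1.24 × 10^-11 m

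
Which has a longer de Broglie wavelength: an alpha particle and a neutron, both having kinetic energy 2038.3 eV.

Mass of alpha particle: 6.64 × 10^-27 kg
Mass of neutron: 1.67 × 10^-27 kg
The neutron has the longer wavelength.

Using λ = h/√(2mKE):

For alpha particle: λ₁ = h/√(2m₁KE) = 3.18 × 10^-13 m
For neutron: λ₂ = h/√(2m₂KE) = 6.34 × 10^-13 m

Since λ ∝ 1/√m at constant kinetic energy, the lighter particle has the longer wavelength.

The neutron has the longer de Broglie wavelength.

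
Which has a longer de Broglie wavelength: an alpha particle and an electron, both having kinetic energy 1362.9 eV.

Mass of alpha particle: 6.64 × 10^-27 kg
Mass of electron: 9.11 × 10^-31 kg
The electron has the longer wavelength.

Using λ = h/√(2mKE):

For alpha particle: λ₁ = h/√(2m₁KE) = 3.89 × 10^-13 m
For electron: λ₂ = h/√(2m₂KE) = 3.32 × 10^-11 m

Since λ ∝ 1/√m at constant kinetic energy, the lighter particle has the longer wavelength.

The electron has the longer de Broglie wavelength.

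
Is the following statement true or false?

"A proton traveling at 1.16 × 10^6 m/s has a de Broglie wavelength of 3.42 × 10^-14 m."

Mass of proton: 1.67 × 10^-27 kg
False

The claim is incorrect.

Using λ = h/(mv):
λ = (6.626 × 10^-34 J·s) / (1.67 × 10^-27 kg × 1.16 × 10^6 m/s)
λ = 3.42 × 10^-13 m

The actual wavelength differs from the claimed 3.42 × 10^-14 m.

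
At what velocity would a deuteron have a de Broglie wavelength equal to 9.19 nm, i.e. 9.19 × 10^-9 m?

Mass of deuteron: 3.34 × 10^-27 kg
2.16 × 10^1 m/s

From λ = h/(mv), solve for v:

v = h/(mλ)
v = (6.626 × 10^-34 J·s) / (3.34 × 10^-27 kg × 9.19 × 10^-9 m)
v = 2.16 × 10^1 m/s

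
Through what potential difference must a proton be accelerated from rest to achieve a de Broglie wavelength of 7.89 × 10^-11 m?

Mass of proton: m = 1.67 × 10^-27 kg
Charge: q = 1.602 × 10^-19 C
1.32 × 10^-1 V

From λ = h/√(2mqV), we solve for V:

λ² = h²/(2mqV)
V = h²/(2mqλ²)
V = (6.626 × 10^-34 J·s)² / (2 × 1.67 × 10^-27 kg × 1.602 × 10^-19 C × (7.89 × 10^-11 m)²)
V = 1.32 × 10^-1 V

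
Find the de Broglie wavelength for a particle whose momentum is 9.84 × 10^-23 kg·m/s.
6.73 × 10^-12 m

Using the de Broglie relation λ = h/p:

λ = h/p
λ = (6.626 × 10^-34 J·s) / (9.84 × 10^-23 kg·m/s)
λ = 6.73 × 10^-12 m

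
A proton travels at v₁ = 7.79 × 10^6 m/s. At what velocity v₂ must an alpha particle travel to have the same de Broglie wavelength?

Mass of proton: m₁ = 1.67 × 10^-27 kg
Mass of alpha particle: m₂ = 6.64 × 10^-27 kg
v₂ = 1.96 × 10^6 m/s

For equal de Broglie wavelengths: λ₁ = λ₂

h/(m₁v₁) = h/(m₂v₂)
m₁v₁ = m₂v₂
v₂ = v₁ · (m₁/m₂)

v₂ = 7.79 × 10^6 m/s × (1.67 × 10^-27 kg / 6.64 × 10^-27 kg)
v₂ = 1.96 × 10^6 m/s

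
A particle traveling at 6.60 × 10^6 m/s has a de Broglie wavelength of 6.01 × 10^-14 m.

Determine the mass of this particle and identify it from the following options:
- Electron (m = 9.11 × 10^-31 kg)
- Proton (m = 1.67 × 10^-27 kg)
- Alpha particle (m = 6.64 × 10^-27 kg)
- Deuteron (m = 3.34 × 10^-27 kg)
The particle is a proton.

From λ = h/(mv), solve for mass:

m = h/(λv)
m = (6.626 × 10^-34 J·s) / (6.01 × 10^-14 m × 6.60 × 10^6 m/s)
m = 1.67 × 10^-27 kg

Comparing with the listed masses, this is closest to a proton.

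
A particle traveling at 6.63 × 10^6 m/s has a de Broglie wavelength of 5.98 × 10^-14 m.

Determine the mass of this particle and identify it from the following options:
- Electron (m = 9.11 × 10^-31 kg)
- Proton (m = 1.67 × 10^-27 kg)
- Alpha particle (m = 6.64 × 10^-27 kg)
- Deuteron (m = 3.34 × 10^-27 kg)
The particle is a proton.

From λ = h/(mv), solve for mass:

m = h/(λv)
m = (6.626 × 10^-34 J·s) / (5.98 × 10^-14 m × 6.63 × 10^6 m/s)
m = 1.67 × 10^-27 kg

Comparing with the listed masses, this is closest to a proton.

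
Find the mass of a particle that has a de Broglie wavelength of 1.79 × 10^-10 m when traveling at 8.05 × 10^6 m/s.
4.60 × 10^-31 kg

From the de Broglie relation λ = h/(mv), we solve for m:

m = h/(λv)
m = (6.626 × 10^-34 J·s) / (1.79 × 10^-10 m × 8.05 × 10^6 m/s)
m = 4.60 × 10^-31 kg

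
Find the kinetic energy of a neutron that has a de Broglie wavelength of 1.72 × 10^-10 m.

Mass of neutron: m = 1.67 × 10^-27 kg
4.44 × 10^-21 J (or 0.0277 eV)

From λ = h/√(2mKE), we solve for KE:

λ² = h²/(2mKE)
KE = h²/(2mλ²)
KE = (6.626 × 10^-34 J·s)² / (2 × 1.67 × 10^-27 kg × (1.72 × 10^-10 m)²)
KE = 4.44 × 10^-21 J
KE = 0.0277 eV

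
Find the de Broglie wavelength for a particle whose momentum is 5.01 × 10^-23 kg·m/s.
1.32 × 10^-11 m

Using the de Broglie relation λ = h/p:

λ = h/p
λ = (6.626 × 10^-34 J·s) / (5.01 × 10^-23 kg·m/s)
λ = 1.32 × 10^-11 m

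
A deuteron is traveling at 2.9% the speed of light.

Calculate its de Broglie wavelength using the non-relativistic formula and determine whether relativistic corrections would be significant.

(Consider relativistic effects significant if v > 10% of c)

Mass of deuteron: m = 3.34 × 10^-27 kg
No, relativistic corrections are not needed.

Using the non-relativistic de Broglie formula λ = h/(mv):

v = 2.9% × c = 8.694 × 10^6 m/s

λ = h/(mv)
λ = (6.626 × 10^-34 J·s) / (3.34 × 10^-27 kg × 8.694 × 10^6 m/s)
λ = 2.28 × 10^-14 m

Since v = 2.9% of c < 10% of c, relativistic corrections are NOT significant and this non-relativistic result is a good approximation.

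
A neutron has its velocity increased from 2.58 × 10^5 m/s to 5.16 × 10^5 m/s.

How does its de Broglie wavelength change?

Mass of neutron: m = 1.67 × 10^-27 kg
The wavelength decreases by a factor of 2.

Using λ = h/(mv):

Initial wavelength: λ₁ = h/(mv₁) = 1.54 × 10^-12 m
Final wavelength: λ₂ = h/(mv₂) = 7.69 × 10^-13 m

Since λ ∝ 1/v, when velocity increases by a factor of 2, the wavelength decreases by a factor of 2.

λ₂/λ₁ = v₁/v₂ = 1/2

The wavelength decreases by a factor of 2.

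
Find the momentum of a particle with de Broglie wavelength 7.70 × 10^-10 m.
8.61 × 10^-25 kg·m/s

From the de Broglie relation λ = h/p, we solve for p:

p = h/λ
p = (6.626 × 10^-34 J·s) / (7.70 × 10^-10 m)
p = 8.61 × 10^-25 kg·m/s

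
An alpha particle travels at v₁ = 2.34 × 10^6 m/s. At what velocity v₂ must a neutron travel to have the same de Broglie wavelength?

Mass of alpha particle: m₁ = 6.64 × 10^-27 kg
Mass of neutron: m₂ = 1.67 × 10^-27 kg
v₂ = 9.30 × 10^6 m/s

For equal de Broglie wavelengths: λ₁ = λ₂

h/(m₁v₁) = h/(m₂v₂)
m₁v₁ = m₂v₂
v₂ = v₁ · (m₁/m₂)

v₂ = 2.34 × 10^6 m/s × (6.64 × 10^-27 kg / 1.67 × 10^-27 kg)
v₂ = 9.30 × 10^6 m/s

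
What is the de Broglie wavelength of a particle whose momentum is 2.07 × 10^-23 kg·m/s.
3.20 × 10^-11 m

Using the de Broglie relation λ = h/p:

λ = h/p
λ = (6.626 × 10^-34 J·s) / (2.07 × 10^-23 kg·m/s)
λ = 3.20 × 10^-11 m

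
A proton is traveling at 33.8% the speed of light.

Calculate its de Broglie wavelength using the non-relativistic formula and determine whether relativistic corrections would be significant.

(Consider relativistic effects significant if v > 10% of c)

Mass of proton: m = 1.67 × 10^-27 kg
Yes, relativistic corrections are needed.

Using the non-relativistic de Broglie formula λ = h/(mv):

v = 33.8% × c = 1.013 × 10^8 m/s

λ = h/(mv)
λ = (6.626 × 10^-34 J·s) / (1.67 × 10^-27 kg × 1.013 × 10^8 m/s)
λ = 3.92 × 10^-15 m

Since v = 33.8% of c > 10% of c, relativistic corrections ARE significant and the actual wavelength would differ from this non-relativistic estimate.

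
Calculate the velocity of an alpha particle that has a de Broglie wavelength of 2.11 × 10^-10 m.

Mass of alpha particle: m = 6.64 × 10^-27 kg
4.73 × 10^2 m/s

From the de Broglie relation λ = h/(mv), we solve for v:

v = h/(mλ)
v = (6.626 × 10^-34 J·s) / (6.64 × 10^-27 kg × 2.11 × 10^-10 m)
v = 4.73 × 10^2 m/s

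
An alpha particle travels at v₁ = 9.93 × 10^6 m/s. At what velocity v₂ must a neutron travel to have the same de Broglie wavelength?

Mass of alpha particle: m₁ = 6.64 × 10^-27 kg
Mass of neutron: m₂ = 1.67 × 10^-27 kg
v₂ = 3.95 × 10^7 m/s

For equal de Broglie wavelengths: λ₁ = λ₂

h/(m₁v₁) = h/(m₂v₂)
m₁v₁ = m₂v₂
v₂ = v₁ · (m₁/m₂)

v₂ = 9.93 × 10^6 m/s × (6.64 × 10^-27 kg / 1.67 × 10^-27 kg)
v₂ = 3.95 × 10^7 m/s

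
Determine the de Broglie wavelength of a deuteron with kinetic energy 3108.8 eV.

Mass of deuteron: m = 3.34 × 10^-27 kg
3.63 × 10^-13 m

Using λ = h/√(2mKE):

First convert KE to Joules: KE = 3108.8 eV = 4.981 × 10^-16 J

λ = h/√(2mKE)
λ = (6.626 × 10^-34 J·s) / √(2 × 3.34 × 10^-27 kg × 4.981 × 10^-16 J)
λ = 3.63 × 10^-13 m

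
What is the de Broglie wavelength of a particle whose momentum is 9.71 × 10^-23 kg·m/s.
6.82 × 10^-12 m

Using the de Broglie relation λ = h/p:

λ = h/p
λ = (6.626 × 10^-34 J·s) / (9.71 × 10^-23 kg·m/s)
λ = 6.82 × 10^-12 m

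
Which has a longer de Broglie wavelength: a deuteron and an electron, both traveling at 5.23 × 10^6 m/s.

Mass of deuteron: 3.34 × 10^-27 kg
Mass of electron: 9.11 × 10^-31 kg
The electron has the longer wavelength.

Using λ = h/(mv), since both particles have the same velocity, the wavelength depends only on mass.

For deuteron: λ₁ = h/(m₁v) = 3.79 × 10^-14 m
For electron: λ₂ = h/(m₂v) = 1.39 × 10^-10 m

Since λ ∝ 1/m at constant velocity, the lighter particle has the longer wavelength.

The electron has the longer de Broglie wavelength.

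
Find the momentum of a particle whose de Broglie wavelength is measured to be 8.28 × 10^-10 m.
8.00 × 10^-25 kg·m/s

From the de Broglie relation λ = h/p, we solve for p:

p = h/λ
p = (6.626 × 10^-34 J·s) / (8.28 × 10^-10 m)
p = 8.00 × 10^-25 kg·m/s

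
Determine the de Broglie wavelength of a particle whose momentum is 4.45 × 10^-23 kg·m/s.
1.49 × 10^-11 m

Using the de Broglie relation λ = h/p:

λ = h/p
λ = (6.626 × 10^-34 J·s) / (4.45 × 10^-23 kg·m/s)
λ = 1.49 × 10^-11 m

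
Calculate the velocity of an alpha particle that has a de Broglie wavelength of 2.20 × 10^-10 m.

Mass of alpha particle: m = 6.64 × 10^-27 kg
4.54 × 10^2 m/s

From the de Broglie relation λ = h/(mv), we solve for v:

v = h/(mλ)
v = (6.626 × 10^-34 J·s) / (6.64 × 10^-27 kg × 2.20 × 10^-10 m)
v = 4.54 × 10^2 m/s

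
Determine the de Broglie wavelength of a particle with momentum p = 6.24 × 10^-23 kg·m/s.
1.06 × 10^-11 m

Using the de Broglie relation λ = h/p:

λ = h/p
λ = (6.626 × 10^-34 J·s) / (6.24 × 10^-23 kg·m/s)
λ = 1.06 × 10^-11 m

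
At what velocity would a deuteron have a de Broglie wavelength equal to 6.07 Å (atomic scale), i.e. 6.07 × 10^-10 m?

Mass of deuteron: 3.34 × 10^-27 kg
3.27 × 10^2 m/s

From λ = h/(mv), solve for v:

v = h/(mλ)
v = (6.626 × 10^-34 J·s) / (3.34 × 10^-27 kg × 6.07 × 10^-10 m)
v = 3.27 × 10^2 m/s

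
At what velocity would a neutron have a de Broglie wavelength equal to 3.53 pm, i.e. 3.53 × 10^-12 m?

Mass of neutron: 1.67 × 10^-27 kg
1.12 × 10^5 m/s

From λ = h/(mv), solve for v:

v = h/(mλ)
v = (6.626 × 10^-34 J·s) / (1.67 × 10^-27 kg × 3.53 × 10^-12 m)
v = 1.12 × 10^5 m/s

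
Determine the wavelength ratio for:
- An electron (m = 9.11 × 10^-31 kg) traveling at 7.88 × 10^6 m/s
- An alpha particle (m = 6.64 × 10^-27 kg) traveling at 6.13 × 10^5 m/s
λ₁/λ₂ = 567

Using λ = h/(mv):

λ₁ = h/(m₁v₁) = 9.23 × 10^-11 m
λ₂ = h/(m₂v₂) = 1.63 × 10^-13 m

Ratio λ₁/λ₂ = (m₂v₂)/(m₁v₁)
         = (6.64 × 10^-27 kg × 6.13 × 10^5 m/s) / (9.11 × 10^-31 kg × 7.88 × 10^6 m/s)
         = 567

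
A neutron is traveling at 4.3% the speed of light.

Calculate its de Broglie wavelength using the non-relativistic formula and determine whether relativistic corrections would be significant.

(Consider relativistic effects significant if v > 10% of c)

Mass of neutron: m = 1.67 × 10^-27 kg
No, relativistic corrections are not needed.

Using the non-relativistic de Broglie formula λ = h/(mv):

v = 4.3% × c = 1.289 × 10^7 m/s

λ = h/(mv)
λ = (6.626 × 10^-34 J·s) / (1.67 × 10^-27 kg × 1.289 × 10^7 m/s)
λ = 3.08 × 10^-14 m

Since v = 4.3% of c < 10% of c, relativistic corrections are NOT significant and this non-relativistic result is a good approximation.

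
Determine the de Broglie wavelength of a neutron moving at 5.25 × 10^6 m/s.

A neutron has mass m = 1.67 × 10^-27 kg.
7.56 × 10^-14 m

Using the de Broglie relation λ = h/(mv):

λ = h/(mv)
λ = (6.626 × 10^-34 J·s) / (1.67 × 10^-27 kg × 5.25 × 10^6 m/s)
λ = 7.56 × 10^-14 m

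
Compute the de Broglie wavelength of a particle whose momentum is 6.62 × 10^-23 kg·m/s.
1.00 × 10^-11 m

Using the de Broglie relation λ = h/p:

λ = h/p
λ = (6.626 × 10^-34 J·s) / (6.62 × 10^-23 kg·m/s)
λ = 1.00 × 10^-11 m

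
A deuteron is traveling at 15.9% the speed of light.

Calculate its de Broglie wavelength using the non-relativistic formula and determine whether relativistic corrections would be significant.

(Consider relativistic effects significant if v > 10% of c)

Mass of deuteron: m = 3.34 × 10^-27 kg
Yes, relativistic corrections are needed.

Using the non-relativistic de Broglie formula λ = h/(mv):

v = 15.9% × c = 4.767 × 10^7 m/s

λ = h/(mv)
λ = (6.626 × 10^-34 J·s) / (3.34 × 10^-27 kg × 4.767 × 10^7 m/s)
λ = 4.16 × 10^-15 m

Since v = 15.9% of c > 10% of c, relativistic corrections ARE significant and the actual wavelength would differ from this non-relativistic estimate.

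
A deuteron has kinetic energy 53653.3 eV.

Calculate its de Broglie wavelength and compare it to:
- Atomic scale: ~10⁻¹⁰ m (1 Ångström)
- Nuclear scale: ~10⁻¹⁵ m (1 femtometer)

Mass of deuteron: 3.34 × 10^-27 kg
λ = 8.74 × 10^-14 m, which is between nuclear and atomic scales.

Using λ = h/√(2mKE):

KE = 53653.3 eV = 8.596 × 10^-15 J

λ = h/√(2mKE)
λ = (6.626 × 10^-34 J·s) / √(2 × 3.34 × 10^-27 kg × 8.596 × 10^-15 J)
λ = 8.74 × 10^-14 m

Comparison:
- Atomic scale (10⁻¹⁰ m): λ is 0.00087× this size
- Nuclear scale (10⁻¹⁵ m): λ is 87× this size

The wavelength is between nuclear and atomic scales.

This wavelength is appropriate for probing atomic structure but too large for nuclear physics experiments.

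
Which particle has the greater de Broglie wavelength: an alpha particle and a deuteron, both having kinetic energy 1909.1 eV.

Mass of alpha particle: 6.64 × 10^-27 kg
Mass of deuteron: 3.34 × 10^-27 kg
The deuteron has the longer wavelength.

Using λ = h/√(2mKE):

For alpha particle: λ₁ = h/√(2m₁KE) = 3.29 × 10^-13 m
For deuteron: λ₂ = h/√(2m₂KE) = 4.64 × 10^-13 m

Since λ ∝ 1/√m at constant kinetic energy, the lighter particle has the longer wavelength.

The deuteron has the longer de Broglie wavelength.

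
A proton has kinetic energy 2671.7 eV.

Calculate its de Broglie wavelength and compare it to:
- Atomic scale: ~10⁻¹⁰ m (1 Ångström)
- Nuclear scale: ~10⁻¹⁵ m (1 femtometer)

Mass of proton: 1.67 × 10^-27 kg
λ = 5.54 × 10^-13 m, which is between nuclear and atomic scales.

Using λ = h/√(2mKE):

KE = 2671.7 eV = 4.281 × 10^-16 J

λ = h/√(2mKE)
λ = (6.626 × 10^-34 J·s) / √(2 × 1.67 × 10^-27 kg × 4.281 × 10^-16 J)
λ = 5.54 × 10^-13 m

Comparison:
- Atomic scale (10⁻¹⁰ m): λ is 0.0055× this size
- Nuclear scale (10⁻¹⁵ m): λ is 5.5e+02× this size

The wavelength is between nuclear and atomic scales.

This wavelength is appropriate for probing atomic structure but too large for nuclear physics experiments.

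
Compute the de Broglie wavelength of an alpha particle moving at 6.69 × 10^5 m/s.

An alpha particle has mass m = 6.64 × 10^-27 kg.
1.49 × 10^-13 m

Using the de Broglie relation λ = h/(mv):

λ = h/(mv)
λ = (6.626 × 10^-34 J·s) / (6.64 × 10^-27 kg × 6.69 × 10^5 m/s)
λ = 1.49 × 10^-13 m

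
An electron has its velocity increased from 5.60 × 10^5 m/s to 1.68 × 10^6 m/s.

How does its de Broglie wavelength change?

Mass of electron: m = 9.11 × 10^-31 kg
The wavelength decreases by a factor of 3.

Using λ = h/(mv):

Initial wavelength: λ₁ = h/(mv₁) = 1.30 × 10^-9 m
Final wavelength: λ₂ = h/(mv₂) = 4.33 × 10^-10 m

Since λ ∝ 1/v, when velocity increases by a factor of 3, the wavelength decreases by a factor of 3.

λ₂/λ₁ = v₁/v₂ = 1/3

The wavelength decreases by a factor of 3.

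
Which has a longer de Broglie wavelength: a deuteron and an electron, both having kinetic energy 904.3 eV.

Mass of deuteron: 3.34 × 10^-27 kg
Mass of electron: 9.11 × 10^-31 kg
The electron has the longer wavelength.

Using λ = h/√(2mKE):

For deuteron: λ₁ = h/√(2m₁KE) = 6.74 × 10^-13 m
For electron: λ₂ = h/√(2m₂KE) = 4.08 × 10^-11 m

Since λ ∝ 1/√m at constant kinetic energy, the lighter particle has the longer wavelength.

The electron has the longer de Broglie wavelength.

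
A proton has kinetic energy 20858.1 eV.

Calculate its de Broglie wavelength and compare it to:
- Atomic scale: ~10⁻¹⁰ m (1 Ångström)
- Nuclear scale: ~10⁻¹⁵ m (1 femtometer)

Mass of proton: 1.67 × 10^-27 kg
λ = 1.98 × 10^-13 m, which is between nuclear and atomic scales.

Using λ = h/√(2mKE):

KE = 20858.1 eV = 3.342 × 10^-15 J

λ = h/√(2mKE)
λ = (6.626 × 10^-34 J·s) / √(2 × 1.67 × 10^-27 kg × 3.342 × 10^-15 J)
λ = 1.98 × 10^-13 m

Comparison:
- Atomic scale (10⁻¹⁰ m): λ is 0.002× this size
- Nuclear scale (10⁻¹⁵ m): λ is 2e+02× this size

The wavelength is between nuclear and atomic scales.

This wavelength is appropriate for probing atomic structure but too large for nuclear physics experiments.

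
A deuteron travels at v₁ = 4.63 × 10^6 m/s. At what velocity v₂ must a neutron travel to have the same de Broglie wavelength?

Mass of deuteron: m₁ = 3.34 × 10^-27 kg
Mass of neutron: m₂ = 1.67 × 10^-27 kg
v₂ = 9.26 × 10^6 m/s

For equal de Broglie wavelengths: λ₁ = λ₂

h/(m₁v₁) = h/(m₂v₂)
m₁v₁ = m₂v₂
v₂ = v₁ · (m₁/m₂)

v₂ = 4.63 × 10^6 m/s × (3.34 × 10^-27 kg / 1.67 × 10^-27 kg)
v₂ = 9.26 × 10^6 m/s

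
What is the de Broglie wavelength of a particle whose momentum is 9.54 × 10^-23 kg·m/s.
6.95 × 10^-12 m

Using the de Broglie relation λ = h/p:

λ = h/p
λ = (6.626 × 10^-34 J·s) / (9.54 × 10^-23 kg·m/s)
λ = 6.95 × 10^-12 m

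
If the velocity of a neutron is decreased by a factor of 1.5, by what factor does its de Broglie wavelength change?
The wavelength increases by a factor of 1.5.

From λ = h/(mv), the wavelength is inversely proportional to velocity:

λ ∝ 1/v

If v → v/1.5, then λ → 1.5λ

When velocity is decreased by a factor of 1.5, the wavelength increases by a factor of 1.5.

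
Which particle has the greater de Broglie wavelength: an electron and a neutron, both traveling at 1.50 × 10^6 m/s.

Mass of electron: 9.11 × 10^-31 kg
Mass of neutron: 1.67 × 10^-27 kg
The electron has the longer wavelength.

Using λ = h/(mv), since both particles have the same velocity, the wavelength depends only on mass.

For electron: λ₁ = h/(m₁v) = 4.85 × 10^-10 m
For neutron: λ₂ = h/(m₂v) = 2.65 × 10^-13 m

Since λ ∝ 1/m at constant velocity, the lighter particle has the longer wavelength.

The electron has the longer de Broglie wavelength.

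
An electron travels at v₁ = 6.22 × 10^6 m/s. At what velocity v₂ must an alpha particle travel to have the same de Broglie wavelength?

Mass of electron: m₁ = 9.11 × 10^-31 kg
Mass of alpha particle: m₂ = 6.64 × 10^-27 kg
v₂ = 8.53 × 10^2 m/s

For equal de Broglie wavelengths: λ₁ = λ₂

h/(m₁v₁) = h/(m₂v₂)
m₁v₁ = m₂v₂
v₂ = v₁ · (m₁/m₂)

v₂ = 6.22 × 10^6 m/s × (9.11 × 10^-31 kg / 6.64 × 10^-27 kg)
v₂ = 8.53 × 10^2 m/s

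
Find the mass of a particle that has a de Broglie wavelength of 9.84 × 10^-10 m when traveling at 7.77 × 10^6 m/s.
8.67 × 10^-32 kg

From the de Broglie relation λ = h/(mv), we solve for m:

m = h/(λv)
m = (6.626 × 10^-34 J·s) / (9.84 × 10^-10 m × 7.77 × 10^6 m/s)
m = 8.67 × 10^-32 kg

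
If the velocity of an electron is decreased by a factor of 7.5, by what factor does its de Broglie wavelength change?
The wavelength increases by a factor of 7.5.

From λ = h/(mv), the wavelength is inversely proportional to velocity:

λ ∝ 1/v

If v → v/7.5, then λ → 7.5λ

When velocity is decreased by a factor of 7.5, the wavelength increases by a factor of 7.5.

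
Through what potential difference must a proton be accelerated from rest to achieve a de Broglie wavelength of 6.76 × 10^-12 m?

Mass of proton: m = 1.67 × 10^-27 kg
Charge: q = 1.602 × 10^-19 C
18.0 V

From λ = h/√(2mqV), we solve for V:

λ² = h²/(2mqV)
V = h²/(2mqλ²)
V = (6.626 × 10^-34 J·s)² / (2 × 1.67 × 10^-27 kg × 1.602 × 10^-19 C × (6.76 × 10^-12 m)²)
V = 18.0 V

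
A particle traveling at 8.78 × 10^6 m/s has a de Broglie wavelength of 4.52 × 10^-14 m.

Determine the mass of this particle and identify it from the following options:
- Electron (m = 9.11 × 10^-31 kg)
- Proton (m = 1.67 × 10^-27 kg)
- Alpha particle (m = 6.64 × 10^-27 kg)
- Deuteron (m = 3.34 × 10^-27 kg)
The particle is a proton.

From λ = h/(mv), solve for mass:

m = h/(λv)
m = (6.626 × 10^-34 J·s) / (4.52 × 10^-14 m × 8.78 × 10^6 m/s)
m = 1.67 × 10^-27 kg

Comparing with the listed masses, this is closest to a proton.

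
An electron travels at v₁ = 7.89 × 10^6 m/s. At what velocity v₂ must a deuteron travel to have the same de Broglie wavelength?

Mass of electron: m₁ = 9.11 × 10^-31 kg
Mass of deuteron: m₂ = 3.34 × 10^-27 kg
v₂ = 2.15 × 10^3 m/s

For equal de Broglie wavelengths: λ₁ = λ₂

h/(m₁v₁) = h/(m₂v₂)
m₁v₁ = m₂v₂
v₂ = v₁ · (m₁/m₂)

v₂ = 7.89 × 10^6 m/s × (9.11 × 10^-31 kg / 3.34 × 10^-27 kg)
v₂ = 2.15 × 10^3 m/s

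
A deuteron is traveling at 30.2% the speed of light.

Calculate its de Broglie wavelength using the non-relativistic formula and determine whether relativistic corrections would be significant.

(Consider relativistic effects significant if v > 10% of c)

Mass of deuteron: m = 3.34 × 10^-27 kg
Yes, relativistic corrections are needed.

Using the non-relativistic de Broglie formula λ = h/(mv):

v = 30.2% × c = 9.054 × 10^7 m/s

λ = h/(mv)
λ = (6.626 × 10^-34 J·s) / (3.34 × 10^-27 kg × 9.054 × 10^7 m/s)
λ = 2.19 × 10^-15 m

Since v = 30.2% of c > 10% of c, relativistic corrections ARE significant and the actual wavelength would differ from this non-relativistic estimate.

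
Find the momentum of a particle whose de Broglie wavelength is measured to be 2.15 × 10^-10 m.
3.08 × 10^-24 kg·m/s

From the de Broglie relation λ = h/p, we solve for p:

p = h/λ
p = (6.626 × 10^-34 J·s) / (2.15 × 10^-10 m)
p = 3.08 × 10^-24 kg·m/s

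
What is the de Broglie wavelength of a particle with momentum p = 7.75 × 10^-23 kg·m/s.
8.55 × 10^-12 m

Using the de Broglie relation λ = h/p:

λ = h/p
λ = (6.626 × 10^-34 J·s) / (7.75 × 10^-23 kg·m/s)
λ = 8.55 × 10^-12 m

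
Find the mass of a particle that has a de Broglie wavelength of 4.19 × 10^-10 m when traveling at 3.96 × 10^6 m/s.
3.99 × 10^-31 kg

From the de Broglie relation λ = h/(mv), we solve for m:

m = h/(λv)
m = (6.626 × 10^-34 J·s) / (4.19 × 10^-10 m × 3.96 × 10^6 m/s)
m = 3.99 × 10^-31 kg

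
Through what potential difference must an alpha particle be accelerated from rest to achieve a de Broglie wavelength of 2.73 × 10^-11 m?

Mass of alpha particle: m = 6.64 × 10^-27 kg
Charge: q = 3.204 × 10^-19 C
1.38 × 10^-1 V

From λ = h/√(2mqV), we solve for V:

λ² = h²/(2mqV)
V = h²/(2mqλ²)
V = (6.626 × 10^-34 J·s)² / (2 × 6.64 × 10^-27 kg × 3.204 × 10^-19 C × (2.73 × 10^-11 m)²)
V = 1.38 × 10^-1 V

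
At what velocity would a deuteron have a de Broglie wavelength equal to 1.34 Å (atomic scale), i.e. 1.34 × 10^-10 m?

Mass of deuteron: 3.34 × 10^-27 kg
1.48 × 10^3 m/s

From λ = h/(mv), solve for v:

v = h/(mλ)
v = (6.626 × 10^-34 J·s) / (3.34 × 10^-27 kg × 1.34 × 10^-10 m)
v = 1.48 × 10^3 m/s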